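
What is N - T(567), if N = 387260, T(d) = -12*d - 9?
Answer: 394073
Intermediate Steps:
T(d) = -9 - 12*d
N - T(567) = 387260 - (-9 - 12*567) = 387260 - (-9 - 6804) = 387260 - 1*(-6813) = 387260 + 6813 = 394073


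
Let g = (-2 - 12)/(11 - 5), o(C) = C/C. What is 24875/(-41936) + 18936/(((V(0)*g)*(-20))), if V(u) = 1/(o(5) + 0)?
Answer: 594704447/1467760 ≈ 405.18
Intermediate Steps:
o(C) = 1
V(u) = 1 (V(u) = 1/(1 + 0) = 1/1 = 1)
g = -7/3 (g = -14/6 = -14*1/6 = -7/3 ≈ -2.3333)
24875/(-41936) + 18936/(((V(0)*g)*(-20))) = 24875/(-41936) + 18936/(((1*(-7/3))*(-20))) = 24875*(-1/41936) + 18936/((-7/3*(-20))) = -24875/41936 + 18936/(140/3) = -24875/41936 + 18936*(3/140) = -24875/41936 + 14202/35 = 594704447/1467760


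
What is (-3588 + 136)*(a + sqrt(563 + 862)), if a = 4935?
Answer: -17035620 - 17260*sqrt(57) ≈ -1.7166e+7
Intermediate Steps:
(-3588 + 136)*(a + sqrt(563 + 862)) = (-3588 + 136)*(4935 + sqrt(563 + 862)) = -3452*(4935 + sqrt(1425)) = -3452*(4935 + 5*sqrt(57)) = -17035620 - 17260*sqrt(57)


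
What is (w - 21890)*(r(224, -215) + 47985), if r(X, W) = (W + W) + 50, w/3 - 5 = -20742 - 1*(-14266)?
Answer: -1966229315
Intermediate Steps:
w = -19413 (w = 15 + 3*(-20742 - 1*(-14266)) = 15 + 3*(-20742 + 14266) = 15 + 3*(-6476) = 15 - 19428 = -19413)
r(X, W) = 50 + 2*W (r(X, W) = 2*W + 50 = 50 + 2*W)
(w - 21890)*(r(224, -215) + 47985) = (-19413 - 21890)*((50 + 2*(-215)) + 47985) = -41303*((50 - 430) + 47985) = -41303*(-380 + 47985) = -41303*47605 = -1966229315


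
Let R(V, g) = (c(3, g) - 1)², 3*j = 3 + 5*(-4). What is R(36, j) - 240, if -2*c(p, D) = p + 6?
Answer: -839/4 ≈ -209.75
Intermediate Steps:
j = -17/3 (j = (3 + 5*(-4))/3 = (3 - 20)/3 = (⅓)*(-17) = -17/3 ≈ -5.6667)
c(p, D) = -3 - p/2 (c(p, D) = -(p + 6)/2 = -(6 + p)/2 = -3 - p/2)
R(V, g) = 121/4 (R(V, g) = ((-3 - ½*3) - 1)² = ((-3 - 3/2) - 1)² = (-9/2 - 1)² = (-11/2)² = 121/4)
R(36, j) - 240 = 121/4 - 240 = -839/4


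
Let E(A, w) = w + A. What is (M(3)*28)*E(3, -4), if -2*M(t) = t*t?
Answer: 126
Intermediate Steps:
E(A, w) = A + w
M(t) = -t**2/2 (M(t) = -t*t/2 = -t**2/2)
(M(3)*28)*E(3, -4) = (-1/2*3**2*28)*(3 - 4) = (-1/2*9*28)*(-1) = -9/2*28*(-1) = -126*(-1) = 126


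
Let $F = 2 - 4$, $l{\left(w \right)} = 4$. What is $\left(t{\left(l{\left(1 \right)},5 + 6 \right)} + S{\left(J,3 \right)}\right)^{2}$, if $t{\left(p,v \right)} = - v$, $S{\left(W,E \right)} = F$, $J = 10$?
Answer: $169$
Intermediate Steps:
$F = -2$
$S{\left(W,E \right)} = -2$
$\left(t{\left(l{\left(1 \right)},5 + 6 \right)} + S{\left(J,3 \right)}\right)^{2} = \left(- (5 + 6) - 2\right)^{2} = \left(\left(-1\right) 11 - 2\right)^{2} = \left(-11 - 2\right)^{2} = \left(-13\right)^{2} = 169$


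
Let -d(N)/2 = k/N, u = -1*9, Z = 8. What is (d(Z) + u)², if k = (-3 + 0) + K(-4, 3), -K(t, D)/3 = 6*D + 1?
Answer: 36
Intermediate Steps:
K(t, D) = -3 - 18*D (K(t, D) = -3*(6*D + 1) = -3*(1 + 6*D) = -3 - 18*D)
k = -60 (k = (-3 + 0) + (-3 - 18*3) = -3 + (-3 - 54) = -3 - 57 = -60)
u = -9
d(N) = 120/N (d(N) = -(-120)/N = 120/N)
(d(Z) + u)² = (120/8 - 9)² = (120*(⅛) - 9)² = (15 - 9)² = 6² = 36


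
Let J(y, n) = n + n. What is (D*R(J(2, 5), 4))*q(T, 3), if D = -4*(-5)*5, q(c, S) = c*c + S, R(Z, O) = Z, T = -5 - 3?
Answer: 67000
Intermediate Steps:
J(y, n) = 2*n
T = -8
q(c, S) = S + c² (q(c, S) = c² + S = S + c²)
D = 100 (D = 20*5 = 100)
(D*R(J(2, 5), 4))*q(T, 3) = (100*(2*5))*(3 + (-8)²) = (100*10)*(3 + 64) = 1000*67 = 67000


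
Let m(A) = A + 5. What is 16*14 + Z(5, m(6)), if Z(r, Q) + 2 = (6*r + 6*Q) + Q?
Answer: 329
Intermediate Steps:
m(A) = 5 + A
Z(r, Q) = -2 + 6*r + 7*Q (Z(r, Q) = -2 + ((6*r + 6*Q) + Q) = -2 + ((6*Q + 6*r) + Q) = -2 + (6*r + 7*Q) = -2 + 6*r + 7*Q)
16*14 + Z(5, m(6)) = 16*14 + (-2 + 6*5 + 7*(5 + 6)) = 224 + (-2 + 30 + 7*11) = 224 + (-2 + 30 + 77) = 224 + 105 = 329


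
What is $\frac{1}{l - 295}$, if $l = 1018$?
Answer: $\frac{1}{723} \approx 0.0013831$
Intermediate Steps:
$\frac{1}{l - 295} = \frac{1}{1018 - 295} = \frac{1}{723}$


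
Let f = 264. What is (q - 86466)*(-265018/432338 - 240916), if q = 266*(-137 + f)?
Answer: 2743714405342092/216169 ≈ 1.2692e+10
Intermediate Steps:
q = 33782 (q = 266*(-137 + 264) = 266*127 = 33782)
(q - 86466)*(-265018/432338 - 240916) = (33782 - 86466)*(-265018/432338 - 240916) = -52684*(-265018*1/432338 - 240916) = -52684*(-132509/216169 - 240916) = -52684*(-52078703313/216169) = 2743714405342092/216169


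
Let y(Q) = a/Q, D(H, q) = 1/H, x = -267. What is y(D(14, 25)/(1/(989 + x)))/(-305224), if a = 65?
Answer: -455/110185864 ≈ -4.1294e-6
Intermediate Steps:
y(Q) = 65/Q
y(D(14, 25)/(1/(989 + x)))/(-305224) = (65/((1/(14*(1/(989 - 267))))))/(-305224) = (65/((1/(14*(1/722)))))*(-1/305224) = (65/(((1/14)*722)))*(-1/305224) = (65/(361/7))*(-1/305224) = (65*(7/361))*(-1/305224) = (455/361)*(-1/305224) = -455/110185864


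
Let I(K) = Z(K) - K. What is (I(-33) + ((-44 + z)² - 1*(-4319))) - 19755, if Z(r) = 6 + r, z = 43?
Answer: -15429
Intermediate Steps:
I(K) = 6 (I(K) = (6 + K) - K = 6)
(I(-33) + ((-44 + z)² - 1*(-4319))) - 19755 = (6 + ((-44 + 43)² - 1*(-4319))) - 19755 = (6 + ((-1)² + 4319)) - 19755 = (6 + (1 + 4319)) - 19755 = (6 + 4320) - 19755 = 4326 - 19755 = -15429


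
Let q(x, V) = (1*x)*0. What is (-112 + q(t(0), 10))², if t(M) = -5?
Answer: 12544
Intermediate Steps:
q(x, V) = 0 (q(x, V) = x*0 = 0)
(-112 + q(t(0), 10))² = (-112 + 0)² = (-112)² = 12544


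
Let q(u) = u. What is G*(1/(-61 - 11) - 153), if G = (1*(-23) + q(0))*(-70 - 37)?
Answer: -27112837/72 ≈ -3.7657e+5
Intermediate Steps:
G = 2461 (G = (1*(-23) + 0)*(-70 - 37) = (-23 + 0)*(-107) = -23*(-107) = 2461)
G*(1/(-61 - 11) - 153) = 2461*(1/(-61 - 11) - 153) = 2461*(1/(-72) - 153) = 2461*(-1/72 - 153) = 2461*(-11017/72) = -27112837/72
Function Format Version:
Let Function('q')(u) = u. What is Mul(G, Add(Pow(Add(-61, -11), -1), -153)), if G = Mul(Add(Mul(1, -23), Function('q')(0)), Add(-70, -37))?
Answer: Rational(-27112837, 72) ≈ -3.7657e+5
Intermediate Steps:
G = 2461 (G = Mul(Add(Mul(1, -23), 0), Add(-70, -37)) = Mul(Add(-23, 0), -107) = Mul(-23, -107) = 2461)
Mul(G, Add(Pow(Add(-61, -11), -1), -153)) = Mul(2461, Add(Pow(Add(-61, -11), -1), -153)) = Mul(2461, Add(Pow(-72, -1), -153)) = Mul(2461, Add(Rational(-1, 72), -153)) = Mul(2461, Rational(-11017, 72)) = Rational(-27112837, 72)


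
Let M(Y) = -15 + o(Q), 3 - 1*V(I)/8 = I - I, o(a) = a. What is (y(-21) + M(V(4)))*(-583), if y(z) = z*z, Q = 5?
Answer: -251273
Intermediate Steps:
V(I) = 24 (V(I) = 24 - 8*(I - I) = 24 - 8*0 = 24 + 0 = 24)
y(z) = z²
M(Y) = -10 (M(Y) = -15 + 5 = -10)
(y(-21) + M(V(4)))*(-583) = ((-21)² - 10)*(-583) = (441 - 10)*(-583) = 431*(-583) = -251273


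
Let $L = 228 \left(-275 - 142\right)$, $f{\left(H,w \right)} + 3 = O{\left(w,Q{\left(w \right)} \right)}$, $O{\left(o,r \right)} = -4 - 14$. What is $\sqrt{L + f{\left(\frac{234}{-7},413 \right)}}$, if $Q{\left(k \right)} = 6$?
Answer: $i \sqrt{95097} \approx 308.38 i$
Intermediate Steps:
$O{\left(o,r \right)} = -18$ ($O{\left(o,r \right)} = -4 - 14 = -18$)
$f{\left(H,w \right)} = -21$ ($f{\left(H,w \right)} = -3 - 18 = -21$)
$L = -95076$ ($L = 228 \left(-417\right) = -95076$)
$\sqrt{L + f{\left(\frac{234}{-7},413 \right)}} = \sqrt{-95076 - 21} = \sqrt{-95097} = i \sqrt{95097}$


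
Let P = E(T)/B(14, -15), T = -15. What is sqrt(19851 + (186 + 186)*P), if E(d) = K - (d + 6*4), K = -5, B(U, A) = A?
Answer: sqrt(504955)/5 ≈ 142.12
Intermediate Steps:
E(d) = -29 - d (E(d) = -5 - (d + 6*4) = -5 - (d + 24) = -5 - (24 + d) = -5 + (-24 - d) = -29 - d)
P = 14/15 (P = (-29 - 1*(-15))/(-15) = (-29 + 15)*(-1/15) = -14*(-1/15) = 14/15 ≈ 0.93333)
sqrt(19851 + (186 + 186)*P) = sqrt(19851 + (186 + 186)*(14/15)) = sqrt(19851 + 372*(14/15)) = sqrt(19851 + 1736/5) = sqrt(100991/5) = sqrt(504955)/5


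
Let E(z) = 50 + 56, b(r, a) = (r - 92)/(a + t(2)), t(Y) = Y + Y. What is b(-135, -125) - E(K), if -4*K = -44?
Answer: -12599/121 ≈ -104.12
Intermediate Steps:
t(Y) = 2*Y
K = 11 (K = -¼*(-44) = 11)
b(r, a) = (-92 + r)/(4 + a) (b(r, a) = (r - 92)/(a + 2*2) = (-92 + r)/(a + 4) = (-92 + r)/(4 + a))
E(z) = 106
b(-135, -125) - E(K) = (-92 - 135)/(4 - 125) - 1*106 = -227/(-121) - 106 = -1/121*(-227) - 106 = 227/121 - 106 = -12599/121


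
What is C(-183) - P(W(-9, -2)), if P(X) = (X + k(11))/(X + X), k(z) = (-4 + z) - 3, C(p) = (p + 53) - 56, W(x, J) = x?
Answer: -3353/18 ≈ -186.28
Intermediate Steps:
C(p) = -3 + p (C(p) = (53 + p) - 56 = -3 + p)
k(z) = -7 + z
P(X) = (4 + X)/(2*X) (P(X) = (X + (-7 + 11))/(X + X) = (X + 4)/((2*X)) = (4 + X)*(1/(2*X)) = (4 + X)/(2*X))
C(-183) - P(W(-9, -2)) = (-3 - 183) - (4 - 9)/(2*(-9)) = -186 - (-1)*(-5)/(2*9) = -186 - 1*5/18 = -186 - 5/18 = -3353/18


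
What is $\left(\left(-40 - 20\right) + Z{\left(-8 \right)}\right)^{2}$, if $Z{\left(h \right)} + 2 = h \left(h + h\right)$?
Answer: $4356$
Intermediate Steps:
$Z{\left(h \right)} = -2 + 2 h^{2}$ ($Z{\left(h \right)} = -2 + h \left(h + h\right) = -2 + h 2 h = -2 + 2 h^{2}$)
$\left(\left(-40 - 20\right) + Z{\left(-8 \right)}\right)^{2} = \left(\left(-40 - 20\right) - \left(2 - 2 \left(-8\right)^{2}\right)\right)^{2} = \left(-60 + \left(-2 + 2 \cdot 64\right)\right)^{2} = \left(-60 + \left(-2 + 128\right)\right)^{2} = \left(-60 + 126\right)^{2} = 66^{2} = 4356$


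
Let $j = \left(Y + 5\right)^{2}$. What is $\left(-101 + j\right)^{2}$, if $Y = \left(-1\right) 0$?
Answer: $5776$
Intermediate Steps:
$Y = 0$
$j = 25$ ($j = \left(0 + 5\right)^{2} = 5^{2} = 25$)
$\left(-101 + j\right)^{2} = \left(-101 + 25\right)^{2} = \left(-76\right)^{2} = 5776$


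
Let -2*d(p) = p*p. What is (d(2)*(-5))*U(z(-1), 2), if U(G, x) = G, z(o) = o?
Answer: -10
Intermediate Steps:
d(p) = -p²/2 (d(p) = -p*p/2 = -p²/2)
(d(2)*(-5))*U(z(-1), 2) = (-½*2²*(-5))*(-1) = (-½*4*(-5))*(-1) = -2*(-5)*(-1) = 10*(-1) = -10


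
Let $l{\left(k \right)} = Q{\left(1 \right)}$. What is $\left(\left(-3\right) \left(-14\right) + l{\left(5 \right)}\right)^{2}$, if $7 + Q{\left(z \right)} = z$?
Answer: $1296$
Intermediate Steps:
$Q{\left(z \right)} = -7 + z$
$l{\left(k \right)} = -6$ ($l{\left(k \right)} = -7 + 1 = -6$)
$\left(\left(-3\right) \left(-14\right) + l{\left(5 \right)}\right)^{2} = \left(\left(-3\right) \left(-14\right) - 6\right)^{2} = \left(42 - 6\right)^{2} = 36^{2} = 1296$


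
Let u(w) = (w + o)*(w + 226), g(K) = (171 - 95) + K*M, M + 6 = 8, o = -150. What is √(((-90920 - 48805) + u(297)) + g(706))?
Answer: 2*I*√15339 ≈ 247.7*I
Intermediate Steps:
M = 2 (M = -6 + 8 = 2)
g(K) = 76 + 2*K (g(K) = (171 - 95) + K*2 = 76 + 2*K)
u(w) = (-150 + w)*(226 + w) (u(w) = (w - 150)*(w + 226) = (-150 + w)*(226 + w))
√(((-90920 - 48805) + u(297)) + g(706)) = √(((-90920 - 48805) + (-33900 + 297² + 76*297)) + (76 + 2*706)) = √((-139725 + (-33900 + 88209 + 22572)) + (76 + 1412)) = √((-139725 + 76881) + 1488) = √(-62844 + 1488) = √(-61356) = 2*I*√15339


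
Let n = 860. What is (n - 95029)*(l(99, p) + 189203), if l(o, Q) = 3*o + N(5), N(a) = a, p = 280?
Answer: -17845496345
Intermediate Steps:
l(o, Q) = 5 + 3*o (l(o, Q) = 3*o + 5 = 5 + 3*o)
(n - 95029)*(l(99, p) + 189203) = (860 - 95029)*((5 + 3*99) + 189203) = -94169*((5 + 297) + 189203) = -94169*(302 + 189203) = -94169*189505 = -17845496345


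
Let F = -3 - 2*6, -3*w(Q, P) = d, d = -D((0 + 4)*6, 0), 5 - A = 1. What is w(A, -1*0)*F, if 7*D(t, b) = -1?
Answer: 5/7 ≈ 0.71429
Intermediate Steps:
D(t, b) = -⅐ (D(t, b) = (⅐)*(-1) = -⅐)
A = 4 (A = 5 - 1*1 = 5 - 1 = 4)
d = ⅐ (d = -1*(-⅐) = ⅐ ≈ 0.14286)
w(Q, P) = -1/21 (w(Q, P) = -⅓*⅐ = -1/21)
F = -15 (F = -3 - 12 = -15)
w(A, -1*0)*F = -1/21*(-15) = 5/7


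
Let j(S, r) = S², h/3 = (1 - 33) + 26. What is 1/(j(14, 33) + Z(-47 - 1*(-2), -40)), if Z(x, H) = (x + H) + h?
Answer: 1/93 ≈ 0.010753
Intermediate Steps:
h = -18 (h = 3*((1 - 33) + 26) = 3*(-32 + 26) = 3*(-6) = -18)
Z(x, H) = -18 + H + x (Z(x, H) = (x + H) - 18 = (H + x) - 18 = -18 + H + x)
1/(j(14, 33) + Z(-47 - 1*(-2), -40)) = 1/(14² + (-18 - 40 + (-47 - 1*(-2)))) = 1/(196 + (-18 - 40 + (-47 + 2))) = 1/(196 + (-18 - 40 - 45)) = 1/(196 - 103) = 1/93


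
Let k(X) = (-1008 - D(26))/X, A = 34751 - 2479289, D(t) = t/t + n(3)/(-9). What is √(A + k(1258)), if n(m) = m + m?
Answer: I*√34817751935238/3774 ≈ 1563.5*I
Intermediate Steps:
n(m) = 2*m
D(t) = ⅓ (D(t) = t/t + (2*3)/(-9) = 1 + 6*(-⅑) = 1 - ⅔ = ⅓)
A = -2444538
k(X) = -3025/(3*X) (k(X) = (-1008 - 1*⅓)/X = (-1008 - ⅓)/X = -3025/(3*X))
√(A + k(1258)) = √(-2444538 - 3025/3/1258) = √(-2444538 - 3025/3*1/1258) = √(-2444538 - 3025/3774) = √(-9225689437/3774) = I*√34817751935238/3774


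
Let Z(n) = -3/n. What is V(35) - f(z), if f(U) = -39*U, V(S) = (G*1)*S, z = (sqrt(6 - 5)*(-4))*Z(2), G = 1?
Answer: 269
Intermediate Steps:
z = 6 (z = (sqrt(6 - 5)*(-4))*(-3/2) = (sqrt(1)*(-4))*(-3*1/2) = (1*(-4))*(-3/2) = -4*(-3/2) = 6)
V(S) = S (V(S) = (1*1)*S = 1*S = S)
V(35) - f(z) = 35 - (-39)*6 = 35 - 1*(-234) = 35 + 234 = 269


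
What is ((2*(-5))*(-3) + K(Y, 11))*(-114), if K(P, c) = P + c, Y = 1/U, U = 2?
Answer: -4731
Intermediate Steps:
Y = 1/2 ≈ 0.50000
((2*(-5))*(-3) + K(Y, 11))*(-114) = ((2*(-5))*(-3) + (1/2 + 11))*(-114) = (-10*(-3) + 23/2)*(-114) = (30 + 23/2)*(-114) = (83/2)*(-114) = -4731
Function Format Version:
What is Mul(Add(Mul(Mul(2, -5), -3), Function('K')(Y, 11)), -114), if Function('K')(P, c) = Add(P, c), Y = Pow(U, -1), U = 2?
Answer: -4731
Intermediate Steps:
Y = Rational(1, 2) (Y = Pow(2, -1) = Rational(1, 2) ≈ 0.50000)
Mul(Add(Mul(Mul(2, -5), -3), Function('K')(Y, 11)), -114) = Mul(Add(Mul(Mul(2, -5), -3), Add(Rational(1, 2), 11)), -114) = Mul(Add(Mul(-10, -3), Rational(23, 2)), -114) = Mul(Add(30, Rational(23, 2)), -114) = Mul(Rational(83, 2), -114) = -4731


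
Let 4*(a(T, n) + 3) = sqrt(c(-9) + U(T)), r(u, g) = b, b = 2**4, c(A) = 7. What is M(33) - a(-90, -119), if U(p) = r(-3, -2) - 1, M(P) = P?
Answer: 36 - sqrt(22)/4 ≈ 34.827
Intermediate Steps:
b = 16
r(u, g) = 16
U(p) = 15 (U(p) = 16 - 1 = 15)
a(T, n) = -3 + sqrt(22)/4 (a(T, n) = -3 + sqrt(7 + 15)/4 = -3 + sqrt(22)/4)
M(33) - a(-90, -119) = 33 - (-3 + sqrt(22)/4) = 33 + (3 - sqrt(22)/4) = 36 - sqrt(22)/4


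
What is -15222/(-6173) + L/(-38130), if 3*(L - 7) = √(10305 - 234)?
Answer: 580371649/235376490 - √1119/38130 ≈ 2.4648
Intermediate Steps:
L = 7 + √1119 (L = 7 + √(10305 - 234)/3 = 7 + √10071/3 = 7 + (3*√1119)/3 = 7 + √1119 ≈ 40.451)
-15222/(-6173) + L/(-38130) = -15222/(-6173) + (7 + √1119)/(-38130) = -15222*(-1/6173) + (7 + √1119)*(-1/38130) = 15222/6173 + (-7/38130 - √1119/38130) = 580371649/235376490 - √1119/38130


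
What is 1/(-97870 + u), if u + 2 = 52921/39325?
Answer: -3575/349887589 ≈ -1.0218e-5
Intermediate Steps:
u = -2339/3575 (u = -2 + 52921/39325 = -2 + 52921*(1/39325) = -2 + 4811/3575 = -2339/3575 ≈ -0.65427)
1/(-97870 + u) = 1/(-97870 - 2339/3575) = 1/(-349887589/3575) = -3575/349887589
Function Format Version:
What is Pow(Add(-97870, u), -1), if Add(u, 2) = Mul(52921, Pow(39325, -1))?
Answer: Rational(-3575, 349887589) ≈ -1.0218e-5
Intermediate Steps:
u = Rational(-2339, 3575) (u = Add(-2, Mul(52921, Pow(39325, -1))) = Add(-2, Mul(52921, Rational(1, 39325))) = Add(-2, Rational(4811, 3575)) = Rational(-2339, 3575) ≈ -0.65427)
Pow(Add(-97870, u), -1) = Pow(Add(-97870, Rational(-2339, 3575)), -1) = Pow(Rational(-349887589, 3575), -1) = Rational(-3575, 349887589)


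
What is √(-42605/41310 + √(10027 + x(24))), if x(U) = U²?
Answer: √(-869142 + 842724*√10603)/918 ≈ 10.097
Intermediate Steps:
√(-42605/41310 + √(10027 + x(24))) = √(-42605/41310 + √(10027 + 24²)) = √(-42605*1/41310 + √(10027 + 576)) = √(-8521/8262 + √10603)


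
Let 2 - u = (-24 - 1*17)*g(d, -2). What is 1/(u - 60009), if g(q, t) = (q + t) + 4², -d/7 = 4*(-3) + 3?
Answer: -1/56850 ≈ -1.7590e-5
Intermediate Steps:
d = 63 (d = -7*(4*(-3) + 3) = -7*(-12 + 3) = -7*(-9) = 63)
g(q, t) = 16 + q + t (g(q, t) = (q + t) + 16 = 16 + q + t)
u = 3159 (u = 2 - (-24 - 1*17)*(16 + 63 - 2) = 2 - (-24 - 17)*77 = 2 - (-41)*77 = 2 - 1*(-3157) = 2 + 3157 = 3159)
1/(u - 60009) = 1/(3159 - 60009) = 1/(-56850) = -1/56850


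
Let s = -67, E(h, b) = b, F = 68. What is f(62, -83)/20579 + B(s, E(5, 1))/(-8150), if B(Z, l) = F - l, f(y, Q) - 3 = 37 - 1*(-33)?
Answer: -783843/167718850 ≈ -0.0046736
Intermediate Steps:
f(y, Q) = 73 (f(y, Q) = 3 + (37 - 1*(-33)) = 3 + (37 + 33) = 3 + 70 = 73)
B(Z, l) = 68 - l
f(62, -83)/20579 + B(s, E(5, 1))/(-8150) = 73/20579 + (68 - 1*1)/(-8150) = 73*(1/20579) + (68 - 1)*(-1/8150) = 73/20579 + 67*(-1/8150) = 73/20579 - 67/8150 = -783843/167718850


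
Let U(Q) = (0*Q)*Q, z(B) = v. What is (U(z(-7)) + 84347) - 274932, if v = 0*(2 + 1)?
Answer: -190585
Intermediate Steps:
v = 0 (v = 0*3 = 0)
z(B) = 0
U(Q) = 0 (U(Q) = 0*Q = 0)
(U(z(-7)) + 84347) - 274932 = (0 + 84347) - 274932 = 84347 - 274932 = -190585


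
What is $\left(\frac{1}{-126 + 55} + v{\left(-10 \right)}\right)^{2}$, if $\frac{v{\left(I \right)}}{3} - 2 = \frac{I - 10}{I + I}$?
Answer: $\frac{407044}{5041} \approx 80.747$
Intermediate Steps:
$v{\left(I \right)} = 6 + \frac{3 \left(-10 + I\right)}{2 I}$ ($v{\left(I \right)} = 6 + 3 \frac{I - 10}{I + I} = 6 + 3 \frac{-10 + I}{2 I} = 6 + \frac{3 \left(-10 + I\right)}{2 I}$)
$\left(\frac{1}{-126 + 55} + v{\left(-10 \right)}\right)^{2} = \left(\frac{1}{-126 + 55} + \left(\frac{15}{2} - \frac{15}{-10}\right)\right)^{2} = \left(\frac{1}{-71} + \left(\frac{15}{2} - - \frac{3}{2}\right)\right)^{2} = \left(- \frac{1}{71} + \left(\frac{15}{2} + \frac{3}{2}\right)\right)^{2} = \left(- \frac{1}{71} + 9\right)^{2} = \left(\frac{638}{71}\right)^{2} = \frac{407044}{5041}$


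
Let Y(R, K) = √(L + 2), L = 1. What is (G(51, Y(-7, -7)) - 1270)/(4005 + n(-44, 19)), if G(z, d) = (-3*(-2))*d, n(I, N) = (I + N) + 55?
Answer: -254/807 + 2*√3/1345 ≈ -0.31217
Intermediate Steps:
Y(R, K) = √3 (Y(R, K) = √(1 + 2) = √3)
n(I, N) = 55 + I + N
G(z, d) = 6*d
(G(51, Y(-7, -7)) - 1270)/(4005 + n(-44, 19)) = (6*√3 - 1270)/(4005 + (55 - 44 + 19)) = (-1270 + 6*√3)/(4005 + 30) = (-1270 + 6*√3)/4035 = (-1270 + 6*√3)*(1/4035) = -254/807 + 2*√3/1345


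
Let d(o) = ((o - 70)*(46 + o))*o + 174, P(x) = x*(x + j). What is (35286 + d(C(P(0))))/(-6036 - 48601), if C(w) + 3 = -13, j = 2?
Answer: -76740/54637 ≈ -1.4045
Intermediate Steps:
P(x) = x*(2 + x) (P(x) = x*(x + 2) = x*(2 + x))
C(w) = -16 (C(w) = -3 - 13 = -16)
d(o) = 174 + o*(-70 + o)*(46 + o) (d(o) = ((-70 + o)*(46 + o))*o + 174 = o*(-70 + o)*(46 + o) + 174 = 174 + o*(-70 + o)*(46 + o))
(35286 + d(C(P(0))))/(-6036 - 48601) = (35286 + (174 + (-16)³ - 3220*(-16) - 24*(-16)²))/(-6036 - 48601) = (35286 + (174 - 4096 + 51520 - 24*256))/(-54637) = (35286 + (174 - 4096 + 51520 - 6144))*(-1/54637) = (35286 + 41454)*(-1/54637) = 76740*(-1/54637) = -76740/54637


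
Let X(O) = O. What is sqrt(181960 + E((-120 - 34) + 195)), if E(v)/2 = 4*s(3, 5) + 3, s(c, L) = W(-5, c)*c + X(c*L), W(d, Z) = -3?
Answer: sqrt(182014) ≈ 426.63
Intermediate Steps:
s(c, L) = -3*c + L*c (s(c, L) = -3*c + c*L = -3*c + L*c)
E(v) = 54 (E(v) = 2*(4*(3*(-3 + 5)) + 3) = 2*(4*(3*2) + 3) = 2*(4*6 + 3) = 2*(24 + 3) = 2*27 = 54)
sqrt(181960 + E((-120 - 34) + 195)) = sqrt(181960 + 54) = sqrt(182014)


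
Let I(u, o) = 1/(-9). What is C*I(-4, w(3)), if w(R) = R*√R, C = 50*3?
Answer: -50/3 ≈ -16.667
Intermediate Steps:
C = 150
w(R) = R^(3/2)
I(u, o) = -⅑
C*I(-4, w(3)) = 150*(-⅑) = -50/3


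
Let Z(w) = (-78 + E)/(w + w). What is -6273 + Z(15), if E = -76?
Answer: -94172/15 ≈ -6278.1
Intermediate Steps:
Z(w) = -77/w (Z(w) = (-78 - 76)/(w + w) = -154*1/(2*w) = -77/w)
-6273 + Z(15) = -6273 - 77/15 = -94172/15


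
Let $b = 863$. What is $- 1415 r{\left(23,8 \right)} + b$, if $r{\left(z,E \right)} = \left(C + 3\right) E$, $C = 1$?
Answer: $-44417$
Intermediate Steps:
$r{\left(z,E \right)} = 4 E$ ($r{\left(z,E \right)} = \left(1 + 3\right) E = 4 E$)
$- 1415 r{\left(23,8 \right)} + b = - 1415 \cdot 4 \cdot 8 + 863 = \left(-1415\right) 32 + 863 = -45280 + 863 = -44417$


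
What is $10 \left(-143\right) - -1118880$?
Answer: $1117450$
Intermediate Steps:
$10 \left(-143\right) - -1118880 = -1430 + 1118880 = 1117450$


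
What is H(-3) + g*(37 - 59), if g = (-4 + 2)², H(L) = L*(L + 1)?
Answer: -82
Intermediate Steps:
H(L) = L*(1 + L)
g = 4 (g = (-2)² = 4)
H(-3) + g*(37 - 59) = -3*(1 - 3) + 4*(37 - 59) = -3*(-2) + 4*(-22) = 6 - 88 = -82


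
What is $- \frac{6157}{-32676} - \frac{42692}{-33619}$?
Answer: $\frac{1601995975}{1098534444} \approx 1.4583$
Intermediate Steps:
$- \frac{6157}{-32676} - \frac{42692}{-33619} = \left(-6157\right) \left(- \frac{1}{32676}\right) - - \frac{42692}{33619} = \frac{6157}{32676} + \frac{42692}{33619} = \frac{1601995975}{1098534444}$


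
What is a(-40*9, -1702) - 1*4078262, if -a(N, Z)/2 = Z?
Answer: -4074858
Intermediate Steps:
a(N, Z) = -2*Z
a(-40*9, -1702) - 1*4078262 = -2*(-1702) - 1*4078262 = 3404 - 4078262 = -4074858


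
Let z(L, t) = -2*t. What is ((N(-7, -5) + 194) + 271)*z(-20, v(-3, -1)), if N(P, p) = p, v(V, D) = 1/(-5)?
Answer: 184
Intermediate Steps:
v(V, D) = -1/5
((N(-7, -5) + 194) + 271)*z(-20, v(-3, -1)) = ((-5 + 194) + 271)*(-2*(-1/5)) = (189 + 271)*(2/5) = 460*(2/5) = 184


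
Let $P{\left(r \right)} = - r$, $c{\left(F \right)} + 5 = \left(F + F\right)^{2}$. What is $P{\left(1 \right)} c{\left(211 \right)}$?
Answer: $-178079$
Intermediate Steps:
$c{\left(F \right)} = -5 + 4 F^{2}$ ($c{\left(F \right)} = -5 + \left(F + F\right)^{2} = -5 + \left(2 F\right)^{2} = -5 + 4 F^{2}$)
$P{\left(1 \right)} c{\left(211 \right)} = \left(-1\right) 1 \left(-5 + 4 \cdot 211^{2}\right) = - (-5 + 4 \cdot 44521) = - (-5 + 178084) = \left(-1\right) 178079 = -178079$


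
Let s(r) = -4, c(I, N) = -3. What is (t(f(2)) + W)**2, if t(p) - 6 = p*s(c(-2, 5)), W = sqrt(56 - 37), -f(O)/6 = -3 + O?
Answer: (18 - sqrt(19))**2 ≈ 186.08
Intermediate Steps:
f(O) = 18 - 6*O (f(O) = -6*(-3 + O) = 18 - 6*O)
W = sqrt(19) ≈ 4.3589
t(p) = 6 - 4*p (t(p) = 6 + p*(-4) = 6 - 4*p)
(t(f(2)) + W)**2 = ((6 - 4*(18 - 6*2)) + sqrt(19))**2 = ((6 - 4*(18 - 12)) + sqrt(19))**2 = ((6 - 4*6) + sqrt(19))**2 = ((6 - 24) + sqrt(19))**2 = (-18 + sqrt(19))**2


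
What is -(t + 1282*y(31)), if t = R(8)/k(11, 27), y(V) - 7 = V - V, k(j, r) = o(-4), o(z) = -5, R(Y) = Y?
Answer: -44862/5 ≈ -8972.4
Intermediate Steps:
k(j, r) = -5
y(V) = 7 (y(V) = 7 + (V - V) = 7 + 0 = 7)
t = -8/5 (t = 8/(-5) = 8*(-⅕) = -8/5 ≈ -1.6000)
-(t + 1282*y(31)) = -(-8/5 + 1282*7) = -(-8/5 + 8974) = -1*44862/5 = -44862/5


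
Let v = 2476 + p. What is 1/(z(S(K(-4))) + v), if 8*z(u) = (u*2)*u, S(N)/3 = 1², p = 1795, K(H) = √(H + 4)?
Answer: 4/17093 ≈ 0.00023401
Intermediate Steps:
K(H) = √(4 + H)
S(N) = 3 (S(N) = 3*1² = 3*1 = 3)
z(u) = u²/4 (z(u) = ((u*2)*u)/8 = ((2*u)*u)/8 = (2*u²)/8 = u²/4)
v = 4271 (v = 2476 + 1795 = 4271)
1/(z(S(K(-4))) + v) = 1/((¼)*3² + 4271) = 1/((¼)*9 + 4271) = 1/(9/4 + 4271) = 1/(17093/4) = 4/17093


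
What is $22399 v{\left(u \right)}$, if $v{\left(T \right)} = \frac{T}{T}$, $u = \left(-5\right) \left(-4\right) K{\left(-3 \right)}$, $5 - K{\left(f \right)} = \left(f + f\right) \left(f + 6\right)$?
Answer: $22399$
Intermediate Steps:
$K{\left(f \right)} = 5 - 2 f \left(6 + f\right)$ ($K{\left(f \right)} = 5 - \left(f + f\right) \left(f + 6\right) = 5 - 2 f \left(6 + f\right)$)
$u = 460$ ($u = \left(-5\right) \left(-4\right) \left(5 - -36 - 2 \left(-3\right)^{2}\right) = 20 \left(5 + 36 - 18\right) = 20 \cdot 23 = 460$)
$v{\left(T \right)} = 1$
$22399 v{\left(u \right)} = 22399 \cdot 1 = 22399$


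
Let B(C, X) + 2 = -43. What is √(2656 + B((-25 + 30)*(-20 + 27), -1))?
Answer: √2611 ≈ 51.098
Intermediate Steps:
B(C, X) = -45 (B(C, X) = -2 - 43 = -45)
√(2656 + B((-25 + 30)*(-20 + 27), -1)) = √(2656 - 45) = √2611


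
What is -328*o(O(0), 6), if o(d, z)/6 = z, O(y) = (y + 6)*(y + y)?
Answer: -11808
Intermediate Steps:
O(y) = 2*y*(6 + y) (O(y) = (6 + y)*(2*y) = 2*y*(6 + y))
o(d, z) = 6*z
-328*o(O(0), 6) = -1968*6 = -328*36 = -11808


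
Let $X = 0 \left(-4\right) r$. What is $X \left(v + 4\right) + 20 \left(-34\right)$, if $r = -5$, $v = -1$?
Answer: $-680$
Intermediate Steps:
$X = 0$ ($X = 0 \left(-4\right) \left(-5\right) = 0 \left(-5\right) = 0$)
$X \left(v + 4\right) + 20 \left(-34\right) = 0 \left(-1 + 4\right) + 20 \left(-34\right) = 0 \cdot 3 - 680 = 0 - 680 = -680$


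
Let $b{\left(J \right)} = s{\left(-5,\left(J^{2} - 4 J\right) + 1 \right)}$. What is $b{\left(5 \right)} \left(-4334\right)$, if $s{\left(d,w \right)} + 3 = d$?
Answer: $34672$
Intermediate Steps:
$s{\left(d,w \right)} = -3 + d$
$b{\left(J \right)} = -8$ ($b{\left(J \right)} = -3 - 5 = -8$)
$b{\left(5 \right)} \left(-4334\right) = \left(-8\right) \left(-4334\right) = 34672$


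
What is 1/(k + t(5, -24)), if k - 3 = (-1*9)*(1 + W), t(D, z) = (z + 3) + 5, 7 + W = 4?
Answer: ⅕ ≈ 0.20000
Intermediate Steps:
W = -3 (W = -7 + 4 = -3)
t(D, z) = 8 + z (t(D, z) = (3 + z) + 5 = 8 + z)
k = 21 (k = 3 + (-1*9)*(1 - 3) = 3 - 9*(-2) = 3 + 18 = 21)
1/(k + t(5, -24)) = 1/(21 + (8 - 24)) = 1/(21 - 16) = 1/5 = ⅕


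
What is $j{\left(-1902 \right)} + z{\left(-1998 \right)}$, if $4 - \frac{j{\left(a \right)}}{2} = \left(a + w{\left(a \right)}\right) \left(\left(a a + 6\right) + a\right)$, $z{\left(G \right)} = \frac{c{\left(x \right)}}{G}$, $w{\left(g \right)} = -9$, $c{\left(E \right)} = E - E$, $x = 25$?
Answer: $13819235984$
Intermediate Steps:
$c{\left(E \right)} = 0$
$z{\left(G \right)} = 0$ ($z{\left(G \right)} = \frac{0}{G} = 0$)
$j{\left(a \right)} = 8 - 2 \left(-9 + a\right) \left(6 + a + a^{2}\right)$ ($j{\left(a \right)} = 8 - 2 \left(a - 9\right) \left(\left(a a + 6\right) + a\right) = 8 - 2 \left(-9 + a\right) \left(\left(a^{2} + 6\right) + a\right) = 8 - 2 \left(-9 + a\right) \left(\left(6 + a^{2}\right) + a\right) = 8 - 2 \left(-9 + a\right) \left(6 + a + a^{2}\right)$)
$j{\left(-1902 \right)} + z{\left(-1998 \right)} = \left(116 - 2 \left(-1902\right)^{3} + 6 \left(-1902\right) + 16 \left(-1902\right)^{2}\right) + 0 = \left(116 - -13761365616 - 11412 + 16 \cdot 3617604\right) + 0 = \left(116 + 13761365616 - 11412 + 57881664\right) + 0 = 13819235984 + 0 = 13819235984$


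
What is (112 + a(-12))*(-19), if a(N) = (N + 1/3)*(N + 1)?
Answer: -13699/3 ≈ -4566.3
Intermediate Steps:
a(N) = (1 + N)*(⅓ + N) (a(N) = (N + ⅓)*(1 + N) = (⅓ + N)*(1 + N) = (1 + N)*(⅓ + N))
(112 + a(-12))*(-19) = (112 + (⅓ + (-12)² + (4/3)*(-12)))*(-19) = (112 + (⅓ + 144 - 16))*(-19) = (112 + 385/3)*(-19) = (721/3)*(-19) = -13699/3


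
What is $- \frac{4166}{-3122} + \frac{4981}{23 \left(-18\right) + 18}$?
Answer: $- \frac{6950473}{618156} \approx -11.244$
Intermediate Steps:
$- \frac{4166}{-3122} + \frac{4981}{23 \left(-18\right) + 18} = \left(-4166\right) \left(- \frac{1}{3122}\right) + \frac{4981}{-414 + 18} = \frac{2083}{1561} + \frac{4981}{-396} = \frac{2083}{1561} + 4981 \left(- \frac{1}{396}\right) = \frac{2083}{1561} - \frac{4981}{396} = - \frac{6950473}{618156}$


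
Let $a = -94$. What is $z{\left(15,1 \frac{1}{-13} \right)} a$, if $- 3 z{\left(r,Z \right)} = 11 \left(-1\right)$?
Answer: $- \frac{1034}{3} \approx -344.67$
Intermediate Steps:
$z{\left(r,Z \right)} = \frac{11}{3}$ ($z{\left(r,Z \right)} = - \frac{11 \left(-1\right)}{3} = \left(- \frac{1}{3}\right) \left(-11\right) = \frac{11}{3}$)
$z{\left(15,1 \frac{1}{-13} \right)} a = \frac{11}{3} \left(-94\right) = - \frac{1034}{3}$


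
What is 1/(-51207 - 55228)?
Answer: -1/106435 ≈ -9.3954e-6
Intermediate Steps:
1/(-51207 - 55228) = 1/(-106435) = -1/106435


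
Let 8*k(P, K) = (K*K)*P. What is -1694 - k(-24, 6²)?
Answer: 2194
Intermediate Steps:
k(P, K) = P*K²/8 (k(P, K) = ((K*K)*P)/8 = (K²*P)/8 = (P*K²)/8 = P*K²/8)
-1694 - k(-24, 6²) = -1694 - (-24)*(6²)²/8 = -1694 - (-24)*36²/8 = -1694 - (-24)*1296/8 = -1694 - 1*(-3888) = -1694 + 3888 = 2194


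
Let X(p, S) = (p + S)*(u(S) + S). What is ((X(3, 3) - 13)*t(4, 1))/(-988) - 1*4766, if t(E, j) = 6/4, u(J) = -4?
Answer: -495661/104 ≈ -4766.0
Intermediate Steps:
t(E, j) = 3/2 (t(E, j) = 6*(¼) = 3/2)
X(p, S) = (-4 + S)*(S + p) (X(p, S) = (p + S)*(-4 + S) = (S + p)*(-4 + S) = (-4 + S)*(S + p))
((X(3, 3) - 13)*t(4, 1))/(-988) - 1*4766 = (((3² - 4*3 - 4*3 + 3*3) - 13)*(3/2))/(-988) - 1*4766 = (((9 - 12 - 12 + 9) - 13)*(3/2))*(-1/988) - 4766 = ((-6 - 13)*(3/2))*(-1/988) - 4766 = -19*3/2*(-1/988) - 4766 = -57/2*(-1/988) - 4766 = 3/104 - 4766 = -495661/104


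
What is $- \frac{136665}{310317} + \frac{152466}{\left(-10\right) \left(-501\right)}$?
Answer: $\frac{2590450004}{86371565} \approx 29.992$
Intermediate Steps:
$- \frac{136665}{310317} + \frac{152466}{\left(-10\right) \left(-501\right)} = \left(-136665\right) \frac{1}{310317} + \frac{152466}{5010} = - \frac{45555}{103439} + 152466 \cdot \frac{1}{5010} = - \frac{45555}{103439} + \frac{25411}{835} = \frac{2590450004}{86371565}$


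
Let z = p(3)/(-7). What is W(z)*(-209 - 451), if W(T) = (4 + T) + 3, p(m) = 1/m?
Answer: -32120/7 ≈ -4588.6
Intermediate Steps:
z = -1/21 (z = 1/(3*(-7)) = (⅓)*(-⅐) = -1/21 ≈ -0.047619)
W(T) = 7 + T
W(z)*(-209 - 451) = (7 - 1/21)*(-209 - 451) = (146/21)*(-660) = -32120/7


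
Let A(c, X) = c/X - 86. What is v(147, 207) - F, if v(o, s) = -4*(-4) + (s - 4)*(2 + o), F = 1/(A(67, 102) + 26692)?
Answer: 82130120075/2713879 ≈ 30263.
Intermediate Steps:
A(c, X) = -86 + c/X
F = 102/2713879 (F = 1/((-86 + 67/102) + 26692) = 1/(-8705/102 + 26692) = 1/(2713879/102) = 102/2713879 ≈ 3.7585e-5)
v(o, s) = 16 + (-4 + s)*(2 + o)
v(147, 207) - F = (8 - 4*147 + 2*207 + 147*207) - 1*102/2713879 = (8 - 588 + 414 + 30429) - 102/2713879 = 30263 - 102/2713879 = 82130120075/2713879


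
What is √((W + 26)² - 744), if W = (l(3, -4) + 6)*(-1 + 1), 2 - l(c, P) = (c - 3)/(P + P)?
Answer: 2*I*√17 ≈ 8.2462*I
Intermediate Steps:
l(c, P) = 2 - (-3 + c)/(2*P) (l(c, P) = 2 - (c - 3)/(P + P) = 2 - (-3 + c)/(2*P))
W = 0 (W = ((½)*(3 - 1*3 + 4*(-4))/(-4) + 6)*(-1 + 1) = ((½)*(-¼)*(3 - 3 - 16) + 6)*0 = ((½)*(-¼)*(-16) + 6)*0 = (2 + 6)*0 = 8*0 = 0)
√((W + 26)² - 744) = √((0 + 26)² - 744) = √(26² - 744) = √(676 - 744) = √(-68) = 2*I*√17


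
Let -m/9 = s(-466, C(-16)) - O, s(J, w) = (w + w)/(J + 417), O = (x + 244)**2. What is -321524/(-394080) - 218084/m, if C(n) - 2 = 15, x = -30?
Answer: 95101002997/331623935640 ≈ 0.28677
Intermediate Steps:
O = 45796 (O = (-30 + 244)**2 = 214**2 = 45796)
C(n) = 17 (C(n) = 2 + 15 = 17)
s(J, w) = 2*w/(417 + J) (s(J, w) = (2*w)/(417 + J) = 2*w/(417 + J))
m = 20196342/49 (m = -9*(2*17/(417 - 466) - 1*45796) = -9*(2*17/(-49) - 45796) = -9*(2*17*(-1/49) - 45796) = -9*(-34/49 - 45796) = -9*(-2244038/49) = 20196342/49 ≈ 4.1217e+5)
-321524/(-394080) - 218084/m = -321524/(-394080) - 218084/20196342/49 = -321524*(-1/394080) - 218084*49/20196342 = 80381/98520 - 5343058/10098171 = 95101002997/331623935640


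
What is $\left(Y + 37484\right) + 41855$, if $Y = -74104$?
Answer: $5235$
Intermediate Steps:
$\left(Y + 37484\right) + 41855 = \left(-74104 + 37484\right) + 41855 = -36620 + 41855 = 5235$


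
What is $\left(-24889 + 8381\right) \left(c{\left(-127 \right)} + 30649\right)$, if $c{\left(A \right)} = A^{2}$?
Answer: $-772211224$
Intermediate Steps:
$\left(-24889 + 8381\right) \left(c{\left(-127 \right)} + 30649\right) = \left(-24889 + 8381\right) \left(\left(-127\right)^{2} + 30649\right) = - 16508 \left(16129 + 30649\right) = \left(-16508\right) 46778 = -772211224$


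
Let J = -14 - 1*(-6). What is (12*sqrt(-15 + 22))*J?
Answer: -96*sqrt(7) ≈ -253.99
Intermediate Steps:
J = -8 (J = -14 + 6 = -8)
(12*sqrt(-15 + 22))*J = (12*sqrt(-15 + 22))*(-8) = (12*sqrt(7))*(-8) = -96*sqrt(7)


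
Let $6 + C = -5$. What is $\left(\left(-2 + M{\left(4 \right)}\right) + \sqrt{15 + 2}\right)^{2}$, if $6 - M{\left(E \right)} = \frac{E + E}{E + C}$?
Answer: $\frac{2129}{49} + \frac{72 \sqrt{17}}{7} \approx 85.858$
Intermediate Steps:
$C = -11$ ($C = -6 - 5 = -11$)
$M{\left(E \right)} = 6 - \frac{2 E}{-11 + E}$ ($M{\left(E \right)} = 6 - \frac{E + E}{E - 11} = 6 - \frac{2 E}{-11 + E}$)
$\left(\left(-2 + M{\left(4 \right)}\right) + \sqrt{15 + 2}\right)^{2} = \left(\left(-2 + \frac{2 \left(-33 + 2 \cdot 4\right)}{-11 + 4}\right) + \sqrt{15 + 2}\right)^{2} = \left(\left(-2 + \frac{2 \left(-33 + 8\right)}{-7}\right) + \sqrt{17}\right)^{2} = \left(\left(-2 + 2 \left(- \frac{1}{7}\right) \left(-25\right)\right) + \sqrt{17}\right)^{2} = \left(\left(-2 + \frac{50}{7}\right) + \sqrt{17}\right)^{2} = \left(\frac{36}{7} + \sqrt{17}\right)^{2}$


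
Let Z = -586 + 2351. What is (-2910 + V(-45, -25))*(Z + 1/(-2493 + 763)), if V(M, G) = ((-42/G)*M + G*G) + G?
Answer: -18210769836/4325 ≈ -4.2106e+6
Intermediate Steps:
V(M, G) = G + G² - 42*M/G (V(M, G) = (-42*M/G + G²) + G = (G² - 42*M/G) + G = G + G² - 42*M/G)
Z = 1765
(-2910 + V(-45, -25))*(Z + 1/(-2493 + 763)) = (-2910 + (-25 + (-25)² - 42*(-45)/(-25)))*(1765 + 1/(-2493 + 763)) = (-2910 + (-25 + 625 - 42*(-45)*(-1/25)))*(1765 + 1/(-1730)) = (-2910 + (-25 + 625 - 378/5))*(1765 - 1/1730) = (-2910 + 2622/5)*(3053449/1730) = -11928/5*3053449/1730 = -18210769836/4325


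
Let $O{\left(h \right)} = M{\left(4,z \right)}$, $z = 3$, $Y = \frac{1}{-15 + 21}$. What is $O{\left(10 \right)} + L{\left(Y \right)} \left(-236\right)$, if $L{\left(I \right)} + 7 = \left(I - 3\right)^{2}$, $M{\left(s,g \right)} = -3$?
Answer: $- \frac{2210}{9} \approx -245.56$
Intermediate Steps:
$Y = \frac{1}{6} \approx 0.16667$
$O{\left(h \right)} = -3$
$L{\left(I \right)} = -7 + \left(-3 + I\right)^{2}$ ($L{\left(I \right)} = -7 + \left(I - 3\right)^{2} = -7 + \left(-3 + I\right)^{2}$)
$O{\left(10 \right)} + L{\left(Y \right)} \left(-236\right) = -3 + \left(-7 + \left(-3 + \frac{1}{6}\right)^{2}\right) \left(-236\right) = -3 + \left(-7 + \left(- \frac{17}{6}\right)^{2}\right) \left(-236\right) = -3 + \left(-7 + \frac{289}{36}\right) \left(-236\right) = -3 + \frac{37}{36} \left(-236\right) = -3 - \frac{2183}{9} = - \frac{2210}{9}$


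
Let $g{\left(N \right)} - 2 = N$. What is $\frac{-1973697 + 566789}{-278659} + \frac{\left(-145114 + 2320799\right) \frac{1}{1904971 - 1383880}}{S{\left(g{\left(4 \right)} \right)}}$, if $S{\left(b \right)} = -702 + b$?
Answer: $\frac{509650185046673}{101063861090424} \approx 5.0429$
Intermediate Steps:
$g{\left(N \right)} = 2 + N$
$\frac{-1973697 + 566789}{-278659} + \frac{\left(-145114 + 2320799\right) \frac{1}{1904971 - 1383880}}{S{\left(g{\left(4 \right)} \right)}} = \frac{-1973697 + 566789}{-278659} + \frac{\left(-145114 + 2320799\right) \frac{1}{1904971 - 1383880}}{-702 + \left(2 + 4\right)} = \left(-1406908\right) \left(- \frac{1}{278659}\right) + \frac{2175685 \cdot \frac{1}{521091}}{-702 + 6} = \frac{1406908}{278659} + \frac{2175685 \cdot \frac{1}{521091}}{-696} = \frac{1406908}{278659} + \frac{2175685}{521091} \left(- \frac{1}{696}\right) = \frac{1406908}{278659} - \frac{2175685}{362679336} = \frac{509650185046673}{101063861090424}$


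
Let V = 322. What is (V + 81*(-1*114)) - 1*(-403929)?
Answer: 395017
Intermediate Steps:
(V + 81*(-1*114)) - 1*(-403929) = (322 + 81*(-1*114)) - 1*(-403929) = (322 + 81*(-114)) + 403929 = (322 - 9234) + 403929 = -8912 + 403929 = 395017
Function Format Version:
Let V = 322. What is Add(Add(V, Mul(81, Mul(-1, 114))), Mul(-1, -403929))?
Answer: 395017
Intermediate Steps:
Add(Add(V, Mul(81, Mul(-1, 114))), Mul(-1, -403929)) = Add(Add(322, Mul(81, Mul(-1, 114))), Mul(-1, -403929)) = Add(Add(322, Mul(81, -114)), 403929) = Add(Add(322, -9234), 403929) = Add(-8912, 403929) = 395017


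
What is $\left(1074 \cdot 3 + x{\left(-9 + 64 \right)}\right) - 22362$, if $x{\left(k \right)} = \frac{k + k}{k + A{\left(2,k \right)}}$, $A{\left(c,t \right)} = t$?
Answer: $-19139$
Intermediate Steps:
$x{\left(k \right)} = 1$ ($x{\left(k \right)} = \frac{k + k}{k + k} = \frac{2 k}{2 k} = 2 k \frac{1}{2 k} = 1$)
$\left(1074 \cdot 3 + x{\left(-9 + 64 \right)}\right) - 22362 = \left(1074 \cdot 3 + 1\right) - 22362 = \left(3222 + 1\right) - 22362 = 3223 - 22362 = -19139$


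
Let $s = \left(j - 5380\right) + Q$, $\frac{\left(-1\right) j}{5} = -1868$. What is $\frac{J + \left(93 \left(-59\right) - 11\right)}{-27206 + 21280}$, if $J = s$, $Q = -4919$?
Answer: $\frac{6457}{5926} \approx 1.0896$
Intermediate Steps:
$j = 9340$ ($j = \left(-5\right) \left(-1868\right) = 9340$)
$s = -959$ ($s = \left(9340 - 5380\right) - 4919 = 3960 - 4919 = -959$)
$J = -959$
$\frac{J + \left(93 \left(-59\right) - 11\right)}{-27206 + 21280} = \frac{-959 + \left(93 \left(-59\right) - 11\right)}{-27206 + 21280} = \frac{-959 - 5498}{-5926} = \left(-959 - 5498\right) \left(- \frac{1}{5926}\right) = \left(-6457\right) \left(- \frac{1}{5926}\right) = \frac{6457}{5926}$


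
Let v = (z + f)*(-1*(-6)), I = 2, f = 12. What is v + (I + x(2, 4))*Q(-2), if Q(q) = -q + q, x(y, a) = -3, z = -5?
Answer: 42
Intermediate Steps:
Q(q) = 0
v = 42 (v = (-5 + 12)*(-1*(-6)) = 7*6 = 42)
v + (I + x(2, 4))*Q(-2) = 42 + (2 - 3)*0 = 42 - 1*0 = 42 + 0 = 42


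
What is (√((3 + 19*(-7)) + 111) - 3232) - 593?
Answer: -3825 + I*√19 ≈ -3825.0 + 4.3589*I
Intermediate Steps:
(√((3 + 19*(-7)) + 111) - 3232) - 593 = (√((3 - 133) + 111) - 3232) - 593 = (√(-130 + 111) - 3232) - 593 = (√(-19) - 3232) - 593 = (I*√19 - 3232) - 593 = (-3232 + I*√19) - 593 = -3825 + I*√19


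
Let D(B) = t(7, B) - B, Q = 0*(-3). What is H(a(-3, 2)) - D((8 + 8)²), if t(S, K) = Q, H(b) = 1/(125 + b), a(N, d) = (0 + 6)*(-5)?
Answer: 24321/95 ≈ 256.01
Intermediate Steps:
a(N, d) = -30 (a(N, d) = 6*(-5) = -30)
Q = 0
t(S, K) = 0
D(B) = -B (D(B) = 0 - B = -B)
H(a(-3, 2)) - D((8 + 8)²) = 1/(125 - 30) - (-1)*(8 + 8)² = 1/95 - (-1)*16² = 1/95 - (-1)*256 = 1/95 - 1*(-256) = 1/95 + 256 = 24321/95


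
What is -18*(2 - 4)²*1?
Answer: -72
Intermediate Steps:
-18*(2 - 4)²*1 = -18*(-2)²*1 = -18*4*1 = -72*1 = -72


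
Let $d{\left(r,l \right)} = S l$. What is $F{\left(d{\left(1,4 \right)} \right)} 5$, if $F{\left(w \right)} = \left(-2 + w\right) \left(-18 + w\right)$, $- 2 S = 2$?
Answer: $660$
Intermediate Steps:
$S = -1$ ($S = \left(- \frac{1}{2}\right) 2 = -1$)
$d{\left(r,l \right)} = - l$
$F{\left(w \right)} = \left(-18 + w\right) \left(-2 + w\right)$
$F{\left(d{\left(1,4 \right)} \right)} 5 = \left(36 + \left(\left(-1\right) 4\right)^{2} - 20 \left(\left(-1\right) 4\right)\right) 5 = \left(36 + \left(-4\right)^{2} - -80\right) 5 = \left(36 + 16 + 80\right) 5 = 132 \cdot 5 = 660$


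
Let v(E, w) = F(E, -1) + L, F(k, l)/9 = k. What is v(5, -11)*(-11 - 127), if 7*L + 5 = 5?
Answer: -6210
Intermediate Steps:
F(k, l) = 9*k
L = 0 (L = -5/7 + (1/7)*5 = -5/7 + 5/7 = 0)
v(E, w) = 9*E (v(E, w) = 9*E + 0 = 9*E)
v(5, -11)*(-11 - 127) = (9*5)*(-11 - 127) = 45*(-138) = -6210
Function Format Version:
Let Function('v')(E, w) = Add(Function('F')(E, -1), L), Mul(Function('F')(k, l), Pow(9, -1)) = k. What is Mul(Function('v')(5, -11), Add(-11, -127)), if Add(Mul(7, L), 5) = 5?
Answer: -6210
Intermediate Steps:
Function('F')(k, l) = Mul(9, k)
L = 0 (L = Add(Rational(-5, 7), Mul(Rational(1, 7), 5)) = Add(Rational(-5, 7), Rational(5, 7)) = 0)
Function('v')(E, w) = Mul(9, E) (Function('v')(E, w) = Add(Mul(9, E), 0) = Mul(9, E))
Mul(Function('v')(5, -11), Add(-11, -127)) = Mul(Mul(9, 5), Add(-11, -127)) = Mul(45, -138) = -6210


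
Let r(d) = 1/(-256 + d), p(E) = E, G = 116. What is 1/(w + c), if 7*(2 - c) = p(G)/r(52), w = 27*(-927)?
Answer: -7/151525 ≈ -4.6197e-5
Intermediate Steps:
w = -25029
c = 23678/7 (c = 2 - 116/(7*(1/(-256 + 52))) = 2 - 116/(7*(1/(-204))) = 2 - 116/(7*(-1/204)) = 2 - 116*(-204)/7 = 2 - ⅐*(-23664) = 2 + 23664/7 = 23678/7 ≈ 3382.6)
1/(w + c) = 1/(-25029 + 23678/7) = 1/(-151525/7) = -7/151525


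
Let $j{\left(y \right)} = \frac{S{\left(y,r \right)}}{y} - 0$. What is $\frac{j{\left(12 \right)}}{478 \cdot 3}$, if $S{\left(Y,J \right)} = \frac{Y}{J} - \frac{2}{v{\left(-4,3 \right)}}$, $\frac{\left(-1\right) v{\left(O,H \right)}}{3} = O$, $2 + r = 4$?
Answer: $\frac{35}{103248} \approx 0.00033899$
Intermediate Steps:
$r = 2$ ($r = -2 + 4 = 2$)
$v{\left(O,H \right)} = - 3 O$
$S{\left(Y,J \right)} = - \frac{1}{6} + \frac{Y}{J}$ ($S{\left(Y,J \right)} = \frac{Y}{J} - \frac{2}{\left(-3\right) \left(-4\right)} = \frac{Y}{J} - \frac{2}{12} = \frac{Y}{J} - \frac{1}{6} = - \frac{1}{6} + \frac{Y}{J}$)
$j{\left(y \right)} = \frac{- \frac{1}{6} + \frac{y}{2}}{y}$ ($j{\left(y \right)} = \frac{\frac{1}{2} \left(y - \frac{1}{3}\right)}{y} - 0 = \frac{\frac{1}{2} \left(y - \frac{1}{3}\right)}{y} + 0 = \frac{\frac{1}{2} \left(- \frac{1}{3} + y\right)}{y} + 0 = \frac{- \frac{1}{6} + \frac{y}{2}}{y} + 0 = \frac{- \frac{1}{6} + \frac{y}{2}}{y}$)
$\frac{j{\left(12 \right)}}{478 \cdot 3} = \frac{\frac{1}{6} \cdot \frac{1}{12} \left(-1 + 3 \cdot 12\right)}{478 \cdot 3} = \frac{\frac{1}{6} \cdot \frac{1}{12} \left(-1 + 36\right)}{1434} = \frac{1}{6} \cdot \frac{1}{12} \cdot 35 \cdot \frac{1}{1434} = \frac{35}{72} \cdot \frac{1}{1434} = \frac{35}{103248}$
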